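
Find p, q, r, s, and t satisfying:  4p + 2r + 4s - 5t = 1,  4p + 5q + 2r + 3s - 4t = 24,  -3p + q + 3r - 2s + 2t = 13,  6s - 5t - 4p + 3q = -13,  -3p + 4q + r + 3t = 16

Row-reduce the augmented matrix:
R1 ← R1 / (4).
R2 ← R2 − 4·R1.
R3 ← R3 + 3·R1.
R4 ← R4 + 4·R1.
R5 ← R5 + 3·R1.
R2 ← R2 / (5).
R3 ← R3 − 1·R2.
R4 ← R4 − 3·R2.
R5 ← R5 − 4·R2.
R3 ← R3 / (9/2).
R1 ← R1 − 1/2·R3.
R4 ← R4 − 2·R3.
R5 ← R5 − 5/2·R3.
R4 ← R4 / (151/15).
R1 ← R1 − 13/15·R4.
R2 ← R2 + 1/5·R4.
R3 ← R3 − 4/15·R4.
R5 ← R5 − 47/15·R4.
R5 ← R5 / (387/151).
R1 ← R1 + 59/302·R5.
R2 ← R2 − 1/151·R5.
R3 ← R3 + 53/302·R5.
R4 ← R4 + 146/151·R5.
Reading off the reduced rows gives p = 2, q = 4, r = 3, s = -2, t = 1.

p = 2, q = 4, r = 3, s = -2, t = 1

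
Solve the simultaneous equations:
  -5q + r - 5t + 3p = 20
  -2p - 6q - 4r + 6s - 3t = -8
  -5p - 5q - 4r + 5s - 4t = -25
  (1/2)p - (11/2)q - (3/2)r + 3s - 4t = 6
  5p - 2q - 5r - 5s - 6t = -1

Row-reduce:
R1 ← R1 / (3).
R2 ← R2 + 2·R1.
R3 ← R3 + 5·R1.
R4 ← R4 − 1/2·R1.
R5 ← R5 − 5·R1.
R2 ← R2 / (-28/3).
R1 ← R1 + 5/3·R2.
R3 ← R3 + 40/3·R2.
R4 ← R4 + 14/3·R2.
R5 ← R5 − 19/3·R2.
R3 ← R3 / (17/7).
R1 ← R1 − 13/14·R3.
R2 ← R2 − 5/14·R3.
R5 ← R5 + 125/14·R3.
Swap R4 and R5.
R4 ← R4 / (-239/17).
R1 ← R1 − 5/17·R4.
R2 ← R2 + 2/17·R4.
R3 ← R3 + 25/17·R4.
Rank is 4 with 5 unknowns, leaving t free.

infinitely many solutions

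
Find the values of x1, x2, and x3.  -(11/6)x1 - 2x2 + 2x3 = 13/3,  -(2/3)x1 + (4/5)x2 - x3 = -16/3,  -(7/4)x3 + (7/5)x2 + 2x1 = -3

Row-reduce the augmented matrix:
R1 ← R1 / (-11/6).
R2 ← R2 + 2/3·R1.
R3 ← R3 − 2·R1.
R2 ← R2 / (84/55).
R1 ← R1 − 12/11·R2.
R3 ← R3 + 43/55·R2.
R3 ← R3 / (-19/42).
R1 ← R1 − 1/7·R3.
R2 ← R2 + 95/84·R3.
Reading off the reduced rows gives x1 = 2, x2 = 0, x3 = 4.

x1 = 2, x2 = 0, x3 = 4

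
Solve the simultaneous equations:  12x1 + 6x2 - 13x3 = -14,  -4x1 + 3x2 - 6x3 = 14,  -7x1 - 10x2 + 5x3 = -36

x1 = -2, x2 = 6, x3 = 2

Row-reduce the augmented matrix:
R1 ← R1 / (12).
R2 ← R2 + 4·R1.
R3 ← R3 + 7·R1.
R2 ← R2 / (5).
R1 ← R1 − 1/2·R2.
R3 ← R3 + 13/2·R2.
R3 ← R3 / (-961/60).
R1 ← R1 + 1/20·R3.
R2 ← R2 + 31/15·R3.
Reading off the reduced rows gives x1 = -2, x2 = 6, x3 = 2.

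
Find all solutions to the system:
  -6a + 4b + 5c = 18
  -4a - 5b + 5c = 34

infinitely many solutions

Row-reduce:
R1 ← R1 / (-6).
R2 ← R2 + 4·R1.
R2 ← R2 / (-23/3).
R1 ← R1 + 2/3·R2.
Rank is 2 with 3 unknowns, leaving c free.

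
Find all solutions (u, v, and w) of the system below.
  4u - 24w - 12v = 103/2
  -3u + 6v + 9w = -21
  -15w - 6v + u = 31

no solution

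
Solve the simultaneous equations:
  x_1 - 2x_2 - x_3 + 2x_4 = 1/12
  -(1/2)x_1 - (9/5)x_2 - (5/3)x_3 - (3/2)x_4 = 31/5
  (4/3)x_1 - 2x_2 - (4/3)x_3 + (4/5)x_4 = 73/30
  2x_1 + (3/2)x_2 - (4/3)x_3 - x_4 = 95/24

Row-reduce the augmented matrix:
R2 ← R2 + 1/2·R1.
R3 ← R3 − 4/3·R1.
R4 ← R4 − 2·R1.
R2 ← R2 / (-14/5).
R1 ← R1 + 2·R2.
R3 ← R3 − 2/3·R2.
R4 ← R4 − 11/2·R2.
R3 ← R3 / (-65/126).
R1 ← R1 − 23/42·R3.
R2 ← R2 − 65/84·R3.
R4 ← R4 + 201/56·R3.
R4 ← R4 / (2546/325).
R1 ← R1 − 81/325·R4.
R2 ← R2 + 14/5·R4.
R3 ← R3 − 1251/325·R4.
Reading off the reduced rows gives x_1 = 0, x_2 = -1/4, x_3 = -9/4, x_4 = -4/3.

x_1 = 0, x_2 = -1/4, x_3 = -9/4, x_4 = -4/3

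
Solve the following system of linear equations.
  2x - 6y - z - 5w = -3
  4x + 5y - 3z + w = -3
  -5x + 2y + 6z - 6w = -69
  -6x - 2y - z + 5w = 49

x = -1, y = -4, z = -5, w = 6

Row-reduce the augmented matrix:
R1 ← R1 / (2).
R2 ← R2 − 4·R1.
R3 ← R3 + 5·R1.
R4 ← R4 + 6·R1.
R2 ← R2 / (17).
R1 ← R1 + 3·R2.
R3 ← R3 + 13·R2.
R4 ← R4 + 20·R2.
R3 ← R3 / (93/34).
R1 ← R1 + 23/34·R3.
R2 ← R2 + 1/17·R3.
R4 ← R4 + 88/17·R3.
R4 ← R4 / (-1502/93).
R1 ← R1 + 284/93·R4.
R2 ← R2 − 40/93·R4.
R3 ← R3 + 343/93·R4.
Reading off the reduced rows gives x = -1, y = -4, z = -5, w = 6.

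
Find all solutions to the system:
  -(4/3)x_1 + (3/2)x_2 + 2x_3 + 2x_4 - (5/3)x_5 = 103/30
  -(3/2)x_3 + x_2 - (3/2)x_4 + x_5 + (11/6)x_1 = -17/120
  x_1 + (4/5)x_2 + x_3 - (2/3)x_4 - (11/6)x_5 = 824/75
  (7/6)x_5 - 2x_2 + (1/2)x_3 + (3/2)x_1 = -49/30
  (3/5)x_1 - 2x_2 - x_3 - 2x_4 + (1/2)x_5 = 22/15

Row-reduce the augmented matrix:
R1 ← R1 / (-4/3).
R2 ← R2 − 11/6·R1.
R3 ← R3 − 1·R1.
R4 ← R4 − 3/2·R1.
R5 ← R5 − 3/5·R1.
R2 ← R2 / (49/16).
R1 ← R1 + 9/8·R2.
R3 ← R3 − 77/40·R2.
R4 ← R4 + 5/16·R2.
R5 ← R5 + 53/40·R2.
R3 ← R3 / (12/7).
R1 ← R1 + 51/49·R3.
R2 ← R2 − 20/49·R3.
R4 ← R4 − 141/49·R3.
R5 ← R5 − 108/245·R3.
R4 ← R4 / (193/84).
R1 ← R1 + 85/84·R4.
R2 ← R2 − 25/63·R4.
R3 ← R3 − 1/36·R4.
R5 ← R5 + 4/7·R4.
R5 ← R5 / (7448/14475).
R1 ← R1 − 8171/11580·R5.
R2 ← R2 + 685/1737·R5.
R3 ← R3 + 47279/34740·R5.
R4 ← R4 − 2497/1930·R5.
Reading off the reduced rows gives x_1 = 1, x_2 = 2/5, x_3 = 7/3, x_4 = -11/4, x_5 = -3.

x_1 = 1, x_2 = 2/5, x_3 = 7/3, x_4 = -11/4, x_5 = -3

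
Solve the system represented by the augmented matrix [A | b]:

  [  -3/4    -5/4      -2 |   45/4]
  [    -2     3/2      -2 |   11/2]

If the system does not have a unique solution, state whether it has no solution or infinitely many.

Row-reduce:
R1 ← R1 / (-3/4).
R2 ← R2 + 2·R1.
R2 ← R2 / (29/6).
R1 ← R1 − 5/3·R2.
Rank is 2 with 3 unknowns, leaving x_3 free.

infinitely many solutions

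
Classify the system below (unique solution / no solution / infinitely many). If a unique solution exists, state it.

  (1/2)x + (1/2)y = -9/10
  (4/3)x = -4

x = -3, y = 6/5

Row-reduce the augmented matrix:
R1 ← R1 / (1/2).
R2 ← R2 − 4/3·R1.
R2 ← R2 / (-4/3).
R1 ← R1 − 1·R2.
Reading off the reduced rows gives x = -3, y = 6/5.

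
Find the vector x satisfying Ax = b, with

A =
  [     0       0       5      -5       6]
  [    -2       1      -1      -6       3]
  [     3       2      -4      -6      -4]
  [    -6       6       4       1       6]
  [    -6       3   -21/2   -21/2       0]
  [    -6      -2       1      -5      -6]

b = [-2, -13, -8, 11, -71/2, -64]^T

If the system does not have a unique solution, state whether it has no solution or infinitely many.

Row-reduce:
Swap R1 and R2.
R1 ← R1 / (-2).
R3 ← R3 − 3·R1.
R4 ← R4 + 6·R1.
R5 ← R5 + 6·R1.
R6 ← R6 + 6·R1.
Swap R2 and R3.
R2 ← R2 / (7/2).
R1 ← R1 + 1/2·R2.
R4 ← R4 − 3·R2.
R6 ← R6 + 5·R2.
R3 ← R3 / (5).
R1 ← R1 + 2/7·R3.
R2 ← R2 + 11/7·R3.
R4 ← R4 − 82/7·R3.
R5 ← R5 + 15/2·R3.
R6 ← R6 + 27/7·R3.
R4 ← R4 / (305/7).
R1 ← R1 − 4/7·R4.
R2 ← R2 + 41/7·R4.
R3 ← R3 + 1·R4.
R6 ← R6 + 86/7·R4.
Swap R5 and R6.
R5 ← R5 / (-22246/1525).
R1 ← R1 + 1306/1525·R5.
R2 ← R2 + 491/1525·R5.
R3 ← R3 − 1218/1525·R5.
R4 ← R4 + 612/1525·R5.
Row 6 reduces to 0 = 1/2, a contradiction. The system is inconsistent.

no solution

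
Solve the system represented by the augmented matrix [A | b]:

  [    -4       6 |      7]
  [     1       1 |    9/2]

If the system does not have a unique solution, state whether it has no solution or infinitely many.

Row-reduce the augmented matrix:
R1 ← R1 / (-4).
R2 ← R2 − 1·R1.
R2 ← R2 / (5/2).
R1 ← R1 + 3/2·R2.
Reading off the reduced rows gives x_1 = 2, x_2 = 5/2.

x_1 = 2, x_2 = 5/2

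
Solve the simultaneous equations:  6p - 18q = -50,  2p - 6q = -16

no solution

Row-reduce:
R1 ← R1 / (6).
R2 ← R2 − 2·R1.
Row 2 reduces to 0 = 2/3, a contradiction. The system is inconsistent.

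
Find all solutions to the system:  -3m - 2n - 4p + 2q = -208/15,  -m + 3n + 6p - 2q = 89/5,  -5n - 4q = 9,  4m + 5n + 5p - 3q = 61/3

m = 0, n = 3/5, p = 5/3, q = -3

Row-reduce the augmented matrix:
R1 ← R1 / (-3).
R2 ← R2 + 1·R1.
R4 ← R4 − 4·R1.
R2 ← R2 / (11/3).
R1 ← R1 − 2/3·R2.
R3 ← R3 + 5·R2.
R4 ← R4 − 7/3·R2.
R3 ← R3 / (10).
R2 ← R2 − 2·R3.
R4 ← R4 + 5·R3.
R4 ← R4 / (-27/11).
R1 ← R1 + 2/11·R4.
R2 ← R2 − 4/5·R4.
R3 ← R3 + 42/55·R4.
Reading off the reduced rows gives m = 0, n = 3/5, p = 5/3, q = -3.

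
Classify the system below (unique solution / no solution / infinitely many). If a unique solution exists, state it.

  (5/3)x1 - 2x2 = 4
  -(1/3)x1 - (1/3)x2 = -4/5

Row-reduce the augmented matrix:
R1 ← R1 / (5/3).
R2 ← R2 + 1/3·R1.
R2 ← R2 / (-11/15).
R1 ← R1 + 6/5·R2.
Reading off the reduced rows gives x1 = 12/5, x2 = 0.

x1 = 12/5, x2 = 0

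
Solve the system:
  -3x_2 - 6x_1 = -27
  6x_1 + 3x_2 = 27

Row-reduce:
R1 ← R1 / (-6).
R2 ← R2 − 6·R1.
Rank is 1 with 2 unknowns, leaving x_2 free.

infinitely many solutions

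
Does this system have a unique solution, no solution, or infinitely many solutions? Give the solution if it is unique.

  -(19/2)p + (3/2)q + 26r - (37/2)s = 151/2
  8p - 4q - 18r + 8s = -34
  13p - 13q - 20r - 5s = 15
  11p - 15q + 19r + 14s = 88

infinitely many solutions

Row-reduce:
R1 ← R1 / (-19/2).
R2 ← R2 − 8·R1.
R3 ← R3 − 13·R1.
R4 ← R4 − 11·R1.
R2 ← R2 / (-52/19).
R1 ← R1 + 3/19·R2.
R3 ← R3 + 208/19·R2.
R4 ← R4 + 252/19·R2.
Swap R3 and R4.
R3 ← R3 / (393/13).
R1 ← R1 + 77/26·R3.
R2 ← R2 + 37/26·R3.
Rank is 3 with 4 unknowns, leaving s free.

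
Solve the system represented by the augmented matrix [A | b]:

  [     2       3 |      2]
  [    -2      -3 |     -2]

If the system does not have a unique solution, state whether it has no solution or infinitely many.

infinitely many solutions

Row-reduce:
R1 ← R1 / (2).
R2 ← R2 + 2·R1.
Rank is 1 with 2 unknowns, leaving x_2 free.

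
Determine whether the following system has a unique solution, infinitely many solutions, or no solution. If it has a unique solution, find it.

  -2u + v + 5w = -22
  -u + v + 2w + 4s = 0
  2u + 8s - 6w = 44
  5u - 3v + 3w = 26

infinitely many solutions

Row-reduce:
R1 ← R1 / (-2).
R2 ← R2 + 1·R1.
R3 ← R3 − 2·R1.
R4 ← R4 − 5·R1.
R2 ← R2 / (1/2).
R1 ← R1 + 1/2·R2.
R3 ← R3 − 1·R2.
R4 ← R4 + 1/2·R2.
Swap R3 and R4.
R3 ← R3 / (15).
R1 ← R1 + 3·R3.
R2 ← R2 + 1·R3.
Rank is 3 with 4 unknowns, leaving s free.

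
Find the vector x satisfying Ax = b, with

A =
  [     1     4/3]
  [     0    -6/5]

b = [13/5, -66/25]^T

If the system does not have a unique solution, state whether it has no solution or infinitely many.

Row-reduce the augmented matrix:
R2 ← R2 / (-6/5).
R1 ← R1 − 4/3·R2.
Reading off the reduced rows gives x_1 = -1/3, x_2 = 11/5.

x_1 = -1/3, x_2 = 11/5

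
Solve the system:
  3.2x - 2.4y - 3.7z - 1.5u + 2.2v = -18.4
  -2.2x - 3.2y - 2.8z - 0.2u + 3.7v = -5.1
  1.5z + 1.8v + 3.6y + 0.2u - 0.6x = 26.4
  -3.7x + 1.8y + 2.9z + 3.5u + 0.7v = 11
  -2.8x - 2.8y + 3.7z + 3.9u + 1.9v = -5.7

Row-reduce the augmented matrix:
R1 ← R1 / (16/5).
R2 ← R2 + 11/5·R1.
R3 ← R3 + 3/5·R1.
R4 ← R4 + 37/10·R1.
R5 ← R5 + 14/5·R1.
R2 ← R2 / (-97/20).
R1 ← R1 + 3/4·R2.
R3 ← R3 − 63/20·R2.
R4 ← R4 + 39/40·R2.
R5 ← R5 + 49/10·R2.
R3 ← R3 / (-5169/1940).
R1 ← R1 + 32/97·R3.
R2 ← R2 − 855/776·R3.
R4 ← R4 + 1179/3880·R3.
R5 ← R5 − 11371/1940·R3.
R4 ← R4 / (14567/6892).
R1 ← R1 + 875/5169·R4.
R2 ← R2 + 761/6892·R4.
R3 ← R3 − 1709/5169·R4.
R5 ← R5 − 97877/51690·R4.
R5 ← R5 / (138067/14567).
R1 ← R1 + 2859/4162·R5.
R2 ← R2 − 77001/58268·R5.
R3 ← R3 + 34154/14567·R5.
R4 ← R4 − 10734/14567·R5.
Reading off the reduced rows gives x = -3, y = 4, z = 4, u = -6, v = 3.

x = -3, y = 4, z = 4, u = -6, v = 3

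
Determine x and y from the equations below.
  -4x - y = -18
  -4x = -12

Row-reduce the augmented matrix:
R1 ← R1 / (-4).
R2 ← R2 + 4·R1.
R1 ← R1 − 1/4·R2.
Reading off the reduced rows gives x = 3, y = 6.

x = 3, y = 6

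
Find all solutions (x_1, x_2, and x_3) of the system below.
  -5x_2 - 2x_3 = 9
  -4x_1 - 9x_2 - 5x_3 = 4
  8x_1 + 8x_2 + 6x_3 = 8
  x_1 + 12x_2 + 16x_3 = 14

no solution

Row-reduce:
Swap R1 and R2.
R1 ← R1 / (-4).
R3 ← R3 − 8·R1.
R4 ← R4 − 1·R1.
R2 ← R2 / (-5).
R1 ← R1 − 9/4·R2.
R3 ← R3 + 10·R2.
R4 ← R4 − 39/4·R2.
Swap R3 and R4.
R3 ← R3 / (217/20).
R1 ← R1 − 7/20·R3.
R2 ← R2 − 2/5·R3.
Row 4 reduces to 0 = -2, a contradiction. The system is inconsistent.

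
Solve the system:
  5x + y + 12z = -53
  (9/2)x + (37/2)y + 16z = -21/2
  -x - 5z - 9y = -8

infinitely many solutions

Row-reduce:
R1 ← R1 / (5).
R2 ← R2 − 9/2·R1.
R3 ← R3 + 1·R1.
R2 ← R2 / (88/5).
R1 ← R1 − 1/5·R2.
R3 ← R3 + 44/5·R2.
Rank is 2 with 3 unknowns, leaving z free.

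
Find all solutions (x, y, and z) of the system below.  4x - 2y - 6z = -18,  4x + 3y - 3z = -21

infinitely many solutions

Row-reduce:
R1 ← R1 / (4).
R2 ← R2 − 4·R1.
R2 ← R2 / (5).
R1 ← R1 + 1/2·R2.
Rank is 2 with 3 unknowns, leaving z free.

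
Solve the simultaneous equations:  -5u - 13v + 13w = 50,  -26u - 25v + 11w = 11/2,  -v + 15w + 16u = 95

no solution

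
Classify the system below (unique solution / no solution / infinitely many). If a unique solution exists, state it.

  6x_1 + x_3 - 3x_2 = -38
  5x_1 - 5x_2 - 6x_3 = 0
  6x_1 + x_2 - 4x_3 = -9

x_1 = -5, x_2 = 1, x_3 = -5

Row-reduce the augmented matrix:
R1 ← R1 / (6).
R2 ← R2 − 5·R1.
R3 ← R3 − 6·R1.
R2 ← R2 / (-5/2).
R1 ← R1 + 1/2·R2.
R3 ← R3 − 4·R2.
R3 ← R3 / (-239/15).
R1 ← R1 − 23/15·R3.
R2 ← R2 − 41/15·R3.
Reading off the reduced rows gives x_1 = -5, x_2 = 1, x_3 = -5.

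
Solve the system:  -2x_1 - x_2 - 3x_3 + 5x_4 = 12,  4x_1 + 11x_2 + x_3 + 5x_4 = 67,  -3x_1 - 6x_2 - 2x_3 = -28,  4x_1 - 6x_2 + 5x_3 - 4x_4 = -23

Row-reduce:
R1 ← R1 / (-2).
R2 ← R2 − 4·R1.
R3 ← R3 + 3·R1.
R4 ← R4 − 4·R1.
R2 ← R2 / (9).
R1 ← R1 − 1/2·R2.
R3 ← R3 + 9/2·R2.
R4 ← R4 + 8·R2.
Swap R3 and R4.
R3 ← R3 / (-49/9).
R1 ← R1 − 16/9·R3.
R2 ← R2 + 5/9·R3.
Row 4 reduces to 0 = -1/2, a contradiction. The system is inconsistent.

no solution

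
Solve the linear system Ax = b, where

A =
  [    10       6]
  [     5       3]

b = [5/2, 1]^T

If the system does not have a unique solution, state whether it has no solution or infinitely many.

no solution

Row-reduce:
R1 ← R1 / (10).
R2 ← R2 − 5·R1.
Row 2 reduces to 0 = -1/4, a contradiction. The system is inconsistent.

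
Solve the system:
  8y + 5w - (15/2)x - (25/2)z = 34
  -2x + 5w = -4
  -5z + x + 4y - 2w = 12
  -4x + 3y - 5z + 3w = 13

no solution

Row-reduce:
R1 ← R1 / (-15/2).
R2 ← R2 + 2·R1.
R3 ← R3 − 1·R1.
R4 ← R4 + 4·R1.
R2 ← R2 / (-32/15).
R1 ← R1 + 16/15·R2.
R3 ← R3 − 76/15·R2.
R4 ← R4 + 19/15·R2.
R3 ← R3 / (5/4).
R2 ← R2 + 25/16·R3.
R4 ← R4 + 5/16·R3.
Row 4 reduces to 0 = -1, a contradiction. The system is inconsistent.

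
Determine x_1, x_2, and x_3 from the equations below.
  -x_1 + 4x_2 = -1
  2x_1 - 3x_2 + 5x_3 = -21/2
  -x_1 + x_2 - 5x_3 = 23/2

Row-reduce the augmented matrix:
R1 ← R1 / (-1).
R2 ← R2 − 2·R1.
R3 ← R3 + 1·R1.
R2 ← R2 / (5).
R1 ← R1 + 4·R2.
R3 ← R3 + 3·R2.
R3 ← R3 / (-2).
R1 ← R1 − 4·R3.
R2 ← R2 − 1·R3.
Reading off the reduced rows gives x_1 = 1, x_2 = 0, x_3 = -5/2.

x_1 = 1, x_2 = 0, x_3 = -5/2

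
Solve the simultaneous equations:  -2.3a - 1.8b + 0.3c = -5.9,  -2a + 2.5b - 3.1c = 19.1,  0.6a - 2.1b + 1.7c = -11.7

Row-reduce the augmented matrix:
R1 ← R1 / (-23/10).
R2 ← R2 + 2·R1.
R3 ← R3 − 3/5·R1.
R2 ← R2 / (187/46).
R1 ← R1 − 18/23·R2.
R3 ← R3 + 591/230·R2.
R3 ← R3 / (-1618/4675).
R1 ← R1 − 483/935·R3.
R2 ← R2 + 773/935·R3.
Reading off the reduced rows gives a = 1, b = 1, c = -6.

a = 1, b = 1, c = -6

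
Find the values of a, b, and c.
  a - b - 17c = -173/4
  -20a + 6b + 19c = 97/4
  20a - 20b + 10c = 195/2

Row-reduce the augmented matrix:
R2 ← R2 + 20·R1.
R3 ← R3 − 20·R1.
R2 ← R2 / (-14).
R1 ← R1 + 1·R2.
R3 ← R3 / (350).
R1 ← R1 − 83/14·R3.
R2 ← R2 − 321/14·R3.
Reading off the reduced rows gives a = 1/2, b = -3, c = 11/4.

a = 1/2, b = -3, c = 11/4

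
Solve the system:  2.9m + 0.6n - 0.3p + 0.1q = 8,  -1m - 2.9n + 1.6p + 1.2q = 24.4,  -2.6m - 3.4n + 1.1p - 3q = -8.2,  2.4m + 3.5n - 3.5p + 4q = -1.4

m = 4, n = -4, p = 6, q = 6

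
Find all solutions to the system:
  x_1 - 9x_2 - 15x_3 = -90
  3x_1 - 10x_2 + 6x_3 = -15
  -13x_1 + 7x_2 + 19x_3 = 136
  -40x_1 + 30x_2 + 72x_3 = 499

no solution

Row-reduce:
R2 ← R2 − 3·R1.
R3 ← R3 + 13·R1.
R4 ← R4 + 40·R1.
R2 ← R2 / (17).
R1 ← R1 + 9·R2.
R3 ← R3 + 110·R2.
R4 ← R4 + 330·R2.
R3 ← R3 / (154).
R1 ← R1 − 12·R3.
R2 ← R2 − 3·R3.
R4 ← R4 − 462·R3.
Row 4 reduces to 0 = 1, a contradiction. The system is inconsistent.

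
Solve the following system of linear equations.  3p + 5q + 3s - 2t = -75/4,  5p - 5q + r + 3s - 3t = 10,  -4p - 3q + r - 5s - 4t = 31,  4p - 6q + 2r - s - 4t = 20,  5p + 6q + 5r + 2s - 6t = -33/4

p = -11/4, q = -3, r = 2, s = 0, t = -9/4

Row-reduce the augmented matrix:
R1 ← R1 / (3).
R2 ← R2 − 5·R1.
R3 ← R3 + 4·R1.
R4 ← R4 − 4·R1.
R5 ← R5 − 5·R1.
R2 ← R2 / (-40/3).
R1 ← R1 − 5/3·R2.
R3 ← R3 − 11/3·R2.
R4 ← R4 + 38/3·R2.
R5 ← R5 + 7/3·R2.
R3 ← R3 / (51/40).
R1 ← R1 − 1/8·R3.
R2 ← R2 + 3/40·R3.
R4 ← R4 − 21/20·R3.
R5 ← R5 − 193/40·R3.
R4 ← R4 / (-31/17).
R1 ← R1 − 46/51·R4.
R2 ← R2 − 1/17·R4.
R3 ← R3 + 62/51·R4.
R5 ← R5 − 164/51·R4.
R5 ← R5 / (2678/93).
R1 ← R1 − 175/93·R5.
R2 ← R2 + 9/31·R5.
R3 ← R3 + 23/3·R5.
R4 ← R4 + 64/31·R5.
Reading off the reduced rows gives p = -11/4, q = -3, r = 2, s = 0, t = -9/4.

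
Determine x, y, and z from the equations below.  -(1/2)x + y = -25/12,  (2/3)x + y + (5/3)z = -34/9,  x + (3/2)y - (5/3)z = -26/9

x = -1/2, y = -7/3, z = -2/3

Row-reduce the augmented matrix:
R1 ← R1 / (-1/2).
R2 ← R2 − 2/3·R1.
R3 ← R3 − 1·R1.
R2 ← R2 / (7/3).
R1 ← R1 + 2·R2.
R3 ← R3 − 7/2·R2.
R3 ← R3 / (-25/6).
R1 ← R1 − 10/7·R3.
R2 ← R2 − 5/7·R3.
Reading off the reduced rows gives x = -1/2, y = -7/3, z = -2/3.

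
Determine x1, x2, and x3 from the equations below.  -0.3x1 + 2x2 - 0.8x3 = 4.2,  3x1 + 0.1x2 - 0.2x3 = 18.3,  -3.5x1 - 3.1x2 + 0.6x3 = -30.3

x1 = 6, x2 = 3, x3 = 0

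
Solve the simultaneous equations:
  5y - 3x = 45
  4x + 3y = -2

Row-reduce the augmented matrix:
R1 ← R1 / (-3).
R2 ← R2 − 4·R1.
R2 ← R2 / (29/3).
R1 ← R1 + 5/3·R2.
Reading off the reduced rows gives x = -5, y = 6.

x = -5, y = 6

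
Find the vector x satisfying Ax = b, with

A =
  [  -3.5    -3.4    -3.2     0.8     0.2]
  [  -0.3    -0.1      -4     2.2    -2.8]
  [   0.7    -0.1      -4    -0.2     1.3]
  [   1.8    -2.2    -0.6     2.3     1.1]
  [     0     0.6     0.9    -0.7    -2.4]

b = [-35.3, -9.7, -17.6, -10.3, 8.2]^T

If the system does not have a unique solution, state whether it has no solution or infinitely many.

Row-reduce the augmented matrix:
R1 ← R1 / (-7/2).
R2 ← R2 + 3/10·R1.
R3 ← R3 − 7/10·R1.
R4 ← R4 − 9/5·R1.
R2 ← R2 / (67/350).
R1 ← R1 − 34/35·R2.
R3 ← R3 + 39/50·R2.
R4 ← R4 + 691/175·R2.
R5 ← R5 − 3/5·R2.
R3 ← R3 / (-1328/67).
R1 ← R1 − 1328/67·R3.
R2 ← R2 + 1304/67·R3.
R4 ← R4 + 26497/335·R3.
R5 ← R5 − 8427/670·R3.
R4 ← R4 / (50543/4150).
R1 ← R1 + 12/5·R4.
R2 ← R2 − 1098/415·R4.
R3 ← R3 + 181/415·R4.
R5 ← R5 + 3932/2075·R4.
R5 ← R5 / (-41450881/16173760).
R1 ← R1 − 173659/202172·R5.
R2 ← R2 + 480319/404344·R5.
R3 ← R3 + 125285/1617376·R5.
R4 ← R4 + 1092077/808688·R5.
Reading off the reduced rows gives x_1 = 1, x_2 = 6, x_3 = 4, x_4 = 2, x_5 = -1.

x_1 = 1, x_2 = 6, x_3 = 4, x_4 = 2, x_5 = -1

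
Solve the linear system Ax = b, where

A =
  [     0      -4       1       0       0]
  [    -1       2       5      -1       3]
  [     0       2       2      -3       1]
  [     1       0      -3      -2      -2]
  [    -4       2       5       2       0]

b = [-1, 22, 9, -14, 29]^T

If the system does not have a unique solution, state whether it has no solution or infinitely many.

no solution

Row-reduce:
Swap R1 and R2.
R1 ← R1 / (-1).
R4 ← R4 − 1·R1.
R5 ← R5 + 4·R1.
R2 ← R2 / (-4).
R1 ← R1 + 2·R2.
R3 ← R3 − 2·R2.
R4 ← R4 − 2·R2.
R5 ← R5 + 6·R2.
R3 ← R3 / (5/2).
R1 ← R1 + 11/2·R3.
R2 ← R2 + 1/4·R3.
R4 ← R4 − 5/2·R3.
R5 ← R5 + 33/2·R3.
Swap R4 and R5.
R4 ← R4 / (-69/5).
R1 ← R1 + 28/5·R4.
R2 ← R2 + 3/10·R4.
R3 ← R3 + 6/5·R4.
Row 5 reduces to 0 = -1, a contradiction. The system is inconsistent.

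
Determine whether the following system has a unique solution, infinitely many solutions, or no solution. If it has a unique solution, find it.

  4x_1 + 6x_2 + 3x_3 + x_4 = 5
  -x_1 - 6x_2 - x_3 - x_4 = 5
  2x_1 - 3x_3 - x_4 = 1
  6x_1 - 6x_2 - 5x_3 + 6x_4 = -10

Row-reduce the augmented matrix:
R1 ← R1 / (4).
R2 ← R2 + 1·R1.
R3 ← R3 − 2·R1.
R4 ← R4 − 6·R1.
R2 ← R2 / (-9/2).
R1 ← R1 − 3/2·R2.
R3 ← R3 + 3·R2.
R4 ← R4 + 15·R2.
R3 ← R3 / (-13/3).
R1 ← R1 − 2/3·R3.
R2 ← R2 − 1/18·R3.
R4 ← R4 + 26/3·R3.
R4 ← R4 / (9).
R1 ← R1 + 2/13·R4.
R2 ← R2 − 2/13·R4.
R3 ← R3 − 3/13·R4.
Reading off the reduced rows gives x_1 = 2, x_2 = -1, x_3 = 2, x_4 = -3.

x_1 = 2, x_2 = -1, x_3 = 2, x_4 = -3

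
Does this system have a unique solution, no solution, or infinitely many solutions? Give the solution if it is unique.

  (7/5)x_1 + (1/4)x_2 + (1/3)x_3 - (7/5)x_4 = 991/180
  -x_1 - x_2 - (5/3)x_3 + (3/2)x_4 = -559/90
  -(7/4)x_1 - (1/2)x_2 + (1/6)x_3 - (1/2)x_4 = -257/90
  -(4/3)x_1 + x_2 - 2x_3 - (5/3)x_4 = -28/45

x_1 = 2, x_2 = 3/5, x_3 = 2/3, x_4 = -5/3

Row-reduce the augmented matrix:
R1 ← R1 / (7/5).
R2 ← R2 + 1·R1.
R3 ← R3 + 7/4·R1.
R4 ← R4 + 4/3·R1.
R2 ← R2 / (-23/28).
R1 ← R1 − 5/28·R2.
R3 ← R3 + 3/16·R2.
R4 ← R4 − 26/21·R2.
R3 ← R3 / (251/276).
R1 ← R1 + 5/69·R3.
R2 ← R2 − 40/23·R3.
R4 ← R4 + 794/207·R3.
R4 ← R4 / (-9200/753).
R1 ← R1 + 271/251·R4.
R2 ← R2 − 982/251·R4.
R3 ← R3 + 1305/502·R4.
Reading off the reduced rows gives x_1 = 2, x_2 = 3/5, x_3 = 2/3, x_4 = -5/3.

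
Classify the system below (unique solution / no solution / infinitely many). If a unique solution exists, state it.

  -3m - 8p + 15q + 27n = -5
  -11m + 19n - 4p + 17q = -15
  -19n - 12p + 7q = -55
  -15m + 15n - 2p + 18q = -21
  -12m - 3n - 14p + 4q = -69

no solution

Row-reduce:
R1 ← R1 / (-3).
R2 ← R2 + 11·R1.
R4 ← R4 + 15·R1.
R5 ← R5 + 12·R1.
R2 ← R2 / (-80).
R1 ← R1 + 9·R2.
R3 ← R3 + 19·R2.
R4 ← R4 + 120·R2.
R5 ← R5 + 111·R2.
R3 ← R3 / (-1081/60).
R1 ← R1 + 11/60·R3.
R2 ← R2 + 19/60·R3.
R5 ← R5 + 343/20·R3.
Swap R4 and R5.
R4 ← R4 / (-20030/1081).
R1 ← R1 + 960/1081·R4.
R2 ← R2 − 209/1081·R4.
R3 ← R3 + 1923/2162·R4.
Row 5 reduces to 0 = -1, a contradiction. The system is inconsistent.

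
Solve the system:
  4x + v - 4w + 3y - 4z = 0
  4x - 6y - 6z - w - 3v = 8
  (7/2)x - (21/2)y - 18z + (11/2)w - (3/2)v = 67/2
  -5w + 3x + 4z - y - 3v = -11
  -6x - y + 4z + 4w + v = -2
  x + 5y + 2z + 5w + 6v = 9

no solution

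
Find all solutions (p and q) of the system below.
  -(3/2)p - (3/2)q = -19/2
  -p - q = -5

no solution

Row-reduce:
R1 ← R1 / (-3/2).
R2 ← R2 + 1·R1.
Row 2 reduces to 0 = 4/3, a contradiction. The system is inconsistent.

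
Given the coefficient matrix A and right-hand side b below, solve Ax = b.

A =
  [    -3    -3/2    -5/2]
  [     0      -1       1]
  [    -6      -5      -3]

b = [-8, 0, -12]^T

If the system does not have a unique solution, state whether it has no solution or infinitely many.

Row-reduce:
R1 ← R1 / (-3).
R3 ← R3 + 6·R1.
R2 ← R2 / (-1).
R1 ← R1 − 1/2·R2.
R3 ← R3 + 2·R2.
Row 3 reduces to 0 = 4, a contradiction. The system is inconsistent.

no solution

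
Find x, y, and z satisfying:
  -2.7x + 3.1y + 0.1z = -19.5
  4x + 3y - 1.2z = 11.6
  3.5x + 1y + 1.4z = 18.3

x = 5, y = -2, z = 2

Row-reduce the augmented matrix:
R1 ← R1 / (-27/10).
R2 ← R2 − 4·R1.
R3 ← R3 − 7/2·R1.
R2 ← R2 / (205/27).
R1 ← R1 + 31/27·R2.
R3 ← R3 − 271/54·R2.
R3 ← R3 / (4561/2050).
R1 ← R1 + 201/1025·R3.
R2 ← R2 + 142/1025·R3.
Reading off the reduced rows gives x = 5, y = -2, z = 2.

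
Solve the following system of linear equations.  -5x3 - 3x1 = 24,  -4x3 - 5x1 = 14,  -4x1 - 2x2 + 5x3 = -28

x1 = 2, x2 = -5, x3 = -6

Row-reduce the augmented matrix:
R1 ← R1 / (-3).
R2 ← R2 + 5·R1.
R3 ← R3 + 4·R1.
Swap R2 and R3.
R2 ← R2 / (-2).
R3 ← R3 / (13/3).
R1 ← R1 − 5/3·R3.
R2 ← R2 + 35/6·R3.
Reading off the reduced rows gives x1 = 2, x2 = -5, x3 = -6.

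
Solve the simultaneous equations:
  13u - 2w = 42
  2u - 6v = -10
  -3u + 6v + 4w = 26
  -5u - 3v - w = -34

u = 4, v = 3, w = 5

Row-reduce the augmented matrix:
R1 ← R1 / (13).
R2 ← R2 − 2·R1.
R3 ← R3 + 3·R1.
R4 ← R4 + 5·R1.
R2 ← R2 / (-6).
R3 ← R3 − 6·R2.
R4 ← R4 + 3·R2.
R3 ← R3 / (50/13).
R1 ← R1 + 2/13·R3.
R2 ← R2 + 2/39·R3.
R4 ← R4 + 25/13·R3.
R4 reduces to 0 = 0, so the extra equation is consistent.
Reading off the reduced rows gives u = 4, v = 3, w = 5.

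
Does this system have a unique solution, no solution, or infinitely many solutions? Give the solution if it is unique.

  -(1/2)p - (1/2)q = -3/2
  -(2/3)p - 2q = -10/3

p = 2, q = 1

Row-reduce the augmented matrix:
R1 ← R1 / (-1/2).
R2 ← R2 + 2/3·R1.
R2 ← R2 / (-4/3).
R1 ← R1 − 1·R2.
Reading off the reduced rows gives p = 2, q = 1.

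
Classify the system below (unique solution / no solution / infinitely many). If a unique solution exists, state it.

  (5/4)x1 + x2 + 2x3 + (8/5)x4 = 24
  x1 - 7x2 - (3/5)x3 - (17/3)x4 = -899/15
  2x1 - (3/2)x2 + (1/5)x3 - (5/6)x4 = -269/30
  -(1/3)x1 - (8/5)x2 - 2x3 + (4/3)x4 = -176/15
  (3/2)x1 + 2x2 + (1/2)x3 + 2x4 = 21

x1 = 0, x2 = 4, x3 = 6, x4 = 5

Row-reduce the augmented matrix:
R1 ← R1 / (5/4).
R2 ← R2 − 1·R1.
R3 ← R3 − 2·R1.
R4 ← R4 + 1/3·R1.
R5 ← R5 − 3/2·R1.
R2 ← R2 / (-39/5).
R1 ← R1 − 4/5·R2.
R3 ← R3 + 31/10·R2.
R4 ← R4 + 4/3·R2.
R5 ← R5 − 4/5·R2.
R3 ← R3 / (-829/390).
R1 ← R1 − 268/195·R3.
R2 ← R2 − 11/39·R3.
R4 ← R4 + 638/585·R3.
R5 ← R5 + 829/390·R3.
R4 ← R4 / (610304/186525).
R1 ← R1 − 1972/12435·R4.
R2 ← R2 − 10031/12435·R4.
R3 ← R3 − 740/2487·R4.
R5 reduces to 0 = 0, so the extra equation is consistent.
Reading off the reduced rows gives x1 = 0, x2 = 4, x3 = 6, x4 = 5.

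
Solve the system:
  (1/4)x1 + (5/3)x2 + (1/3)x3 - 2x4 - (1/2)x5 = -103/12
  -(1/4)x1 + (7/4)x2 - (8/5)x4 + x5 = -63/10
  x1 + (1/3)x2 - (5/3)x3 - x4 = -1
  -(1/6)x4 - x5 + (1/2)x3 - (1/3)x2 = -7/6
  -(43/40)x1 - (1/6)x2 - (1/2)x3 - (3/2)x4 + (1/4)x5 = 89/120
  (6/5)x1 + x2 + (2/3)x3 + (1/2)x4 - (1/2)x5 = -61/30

no solution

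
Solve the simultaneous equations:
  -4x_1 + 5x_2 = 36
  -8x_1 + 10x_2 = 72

infinitely many solutions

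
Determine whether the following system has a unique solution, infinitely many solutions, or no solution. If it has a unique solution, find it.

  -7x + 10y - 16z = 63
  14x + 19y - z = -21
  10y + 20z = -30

x = -3, y = 1, z = -2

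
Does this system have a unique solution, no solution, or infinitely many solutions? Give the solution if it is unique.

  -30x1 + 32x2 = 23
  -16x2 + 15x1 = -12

no solution

Row-reduce:
R1 ← R1 / (-30).
R2 ← R2 − 15·R1.
Row 2 reduces to 0 = -1/2, a contradiction. The system is inconsistent.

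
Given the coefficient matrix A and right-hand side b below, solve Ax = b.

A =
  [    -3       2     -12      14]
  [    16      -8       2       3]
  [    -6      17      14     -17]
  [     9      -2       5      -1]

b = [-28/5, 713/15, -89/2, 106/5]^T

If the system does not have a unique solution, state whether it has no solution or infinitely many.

Row-reduce the augmented matrix:
R1 ← R1 / (-3).
R2 ← R2 − 16·R1.
R3 ← R3 + 6·R1.
R4 ← R4 − 9·R1.
R2 ← R2 / (8/3).
R1 ← R1 + 2/3·R2.
R3 ← R3 − 13·R2.
R4 ← R4 − 4·R2.
R3 ← R3 / (1361/4).
R1 ← R1 + 23/2·R3.
R2 ← R2 + 93/4·R3.
R4 ← R4 − 62·R3.
R4 ← R4 / (4607/2722).
R1 ← R1 − 588/1361·R4.
R2 ← R2 − 242/1361·R4.
R3 ← R3 + 3389/2722·R4.
Reading off the reduced rows gives x_1 = 7/3, x_2 = -3/2, x_3 = -3/5, x_4 = -1/5.

x_1 = 7/3, x_2 = -3/2, x_3 = -3/5, x_4 = -1/5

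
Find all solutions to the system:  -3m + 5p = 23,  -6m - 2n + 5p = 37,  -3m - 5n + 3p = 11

m = -6, n = 2, p = 1

Row-reduce the augmented matrix:
R1 ← R1 / (-3).
R2 ← R2 + 6·R1.
R3 ← R3 + 3·R1.
R2 ← R2 / (-2).
R3 ← R3 + 5·R2.
R3 ← R3 / (21/2).
R1 ← R1 + 5/3·R3.
R2 ← R2 − 5/2·R3.
Reading off the reduced rows gives m = -6, n = 2, p = 1.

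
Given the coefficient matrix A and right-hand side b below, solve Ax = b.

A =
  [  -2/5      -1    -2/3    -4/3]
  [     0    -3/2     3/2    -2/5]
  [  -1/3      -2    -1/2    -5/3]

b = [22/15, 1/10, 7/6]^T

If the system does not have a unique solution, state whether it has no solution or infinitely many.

Row-reduce:
R1 ← R1 / (-2/5).
R3 ← R3 + 1/3·R1.
R2 ← R2 / (-3/2).
R1 ← R1 − 5/2·R2.
R3 ← R3 + 7/6·R2.
R3 ← R3 / (-10/9).
R1 ← R1 − 25/6·R3.
R2 ← R2 + 1·R3.
Rank is 3 with 4 unknowns, leaving x_4 free.

infinitely many solutions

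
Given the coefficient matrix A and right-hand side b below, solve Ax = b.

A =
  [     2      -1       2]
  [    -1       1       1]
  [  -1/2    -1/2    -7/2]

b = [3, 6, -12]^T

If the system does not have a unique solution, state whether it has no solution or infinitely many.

Row-reduce:
R1 ← R1 / (2).
R2 ← R2 + 1·R1.
R3 ← R3 + 1/2·R1.
R2 ← R2 / (1/2).
R1 ← R1 + 1/2·R2.
R3 ← R3 + 3/4·R2.
Rank is 2 with 3 unknowns, leaving x_3 free.

infinitely many solutions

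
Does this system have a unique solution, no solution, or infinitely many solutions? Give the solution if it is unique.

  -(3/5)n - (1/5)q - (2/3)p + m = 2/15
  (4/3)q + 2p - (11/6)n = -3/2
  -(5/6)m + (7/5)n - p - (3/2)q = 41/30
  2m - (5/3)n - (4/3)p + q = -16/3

m = 4, n = 3, p = 4, q = -3

Row-reduce the augmented matrix:
R3 ← R3 + 5/6·R1.
R4 ← R4 − 2·R1.
R2 ← R2 / (-11/6).
R1 ← R1 + 3/5·R2.
R3 ← R3 − 9/10·R2.
R4 ← R4 + 7/15·R2.
R3 ← R3 / (-284/495).
R1 ← R1 + 218/165·R3.
R2 ← R2 + 12/11·R3.
R4 ← R4 + 28/55·R3.
R4 ← R4 / (2086/1065).
R1 ← R1 − 1203/710·R4.
R2 ← R2 − 85/71·R4.
R3 ← R3 − 501/284·R4.
Reading off the reduced rows gives m = 4, n = 3, p = 4, q = -3.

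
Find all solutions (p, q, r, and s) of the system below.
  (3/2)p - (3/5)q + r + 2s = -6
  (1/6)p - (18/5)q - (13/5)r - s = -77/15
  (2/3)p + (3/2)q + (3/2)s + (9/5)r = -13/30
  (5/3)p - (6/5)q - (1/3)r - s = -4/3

Row-reduce:
R1 ← R1 / (3/2).
R2 ← R2 − 1/6·R1.
R3 ← R3 − 2/3·R1.
R4 ← R4 − 5/3·R1.
R2 ← R2 / (-53/15).
R1 ← R1 + 2/5·R2.
R3 ← R3 − 53/30·R2.
R4 ← R4 + 8/15·R2.
Swap R3 and R4.
R3 ← R3 / (-823/795).
R1 ← R1 − 258/265·R3.
R2 ← R2 − 122/159·R3.
Rank is 3 with 4 unknowns, leaving s free.

infinitely many solutions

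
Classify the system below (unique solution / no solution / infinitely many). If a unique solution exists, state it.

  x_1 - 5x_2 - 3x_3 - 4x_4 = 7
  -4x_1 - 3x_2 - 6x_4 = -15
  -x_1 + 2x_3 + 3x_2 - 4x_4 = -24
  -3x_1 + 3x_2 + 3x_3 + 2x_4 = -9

Row-reduce the augmented matrix:
R2 ← R2 + 4·R1.
R3 ← R3 + 1·R1.
R4 ← R4 + 3·R1.
R2 ← R2 / (-23).
R1 ← R1 + 5·R2.
R3 ← R3 + 2·R2.
R4 ← R4 + 12·R2.
R3 ← R3 / (1/23).
R1 ← R1 + 9/23·R3.
R2 ← R2 − 12/23·R3.
R4 ← R4 − 6/23·R3.
R4 ← R4 / (38).
R1 ← R1 + 54·R4.
R2 ← R2 − 74·R4.
R3 ← R3 + 140·R4.
Reading off the reduced rows gives x_1 = 3, x_2 = -5, x_3 = 3, x_4 = 3.

x_1 = 3, x_2 = -5, x_3 = 3, x_4 = 3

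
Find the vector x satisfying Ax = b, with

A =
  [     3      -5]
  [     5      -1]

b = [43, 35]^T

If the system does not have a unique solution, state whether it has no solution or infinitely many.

Row-reduce the augmented matrix:
R1 ← R1 / (3).
R2 ← R2 − 5·R1.
R2 ← R2 / (22/3).
R1 ← R1 + 5/3·R2.
Reading off the reduced rows gives x_1 = 6, x_2 = -5.

x_1 = 6, x_2 = -5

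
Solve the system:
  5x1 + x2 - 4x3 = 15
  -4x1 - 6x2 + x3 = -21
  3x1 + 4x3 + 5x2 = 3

x1 = 0, x2 = 3, x3 = -3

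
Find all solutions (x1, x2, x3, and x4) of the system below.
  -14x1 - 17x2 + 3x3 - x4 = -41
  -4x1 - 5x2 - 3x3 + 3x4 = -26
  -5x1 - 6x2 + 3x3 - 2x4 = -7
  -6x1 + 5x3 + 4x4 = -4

no solution

Row-reduce:
R1 ← R1 / (-14).
R2 ← R2 + 4·R1.
R3 ← R3 + 5·R1.
R4 ← R4 + 6·R1.
R2 ← R2 / (-1/7).
R1 ← R1 − 17/14·R2.
R3 ← R3 − 1/14·R2.
R4 ← R4 − 51/7·R2.
Swap R3 and R4.
R3 ← R3 / (-193).
R1 ← R1 + 33·R3.
R2 ← R2 − 27·R3.
Row 4 reduces to 0 = 1/2, a contradiction. The system is inconsistent.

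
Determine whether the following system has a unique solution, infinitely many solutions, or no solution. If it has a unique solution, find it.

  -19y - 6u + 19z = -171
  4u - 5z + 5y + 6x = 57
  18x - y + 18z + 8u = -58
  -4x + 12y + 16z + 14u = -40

Row-reduce the augmented matrix:
Swap R1 and R2.
R1 ← R1 / (6).
R3 ← R3 − 18·R1.
R4 ← R4 + 4·R1.
R2 ← R2 / (-19).
R1 ← R1 − 5/6·R2.
R3 ← R3 + 16·R2.
R4 ← R4 − 46/3·R2.
R3 ← R3 / (17).
R2 ← R2 + 1·R3.
R4 ← R4 − 28·R3.
R4 ← R4 / (9778/969).
R1 ← R1 − 23/57·R4.
R2 ← R2 − 122/323·R4.
R3 ← R3 − 20/323·R4.
Reading off the reduced rows gives x = 2, y = 4, z = -5, u = 0.

x = 2, y = 4, z = -5, u = 0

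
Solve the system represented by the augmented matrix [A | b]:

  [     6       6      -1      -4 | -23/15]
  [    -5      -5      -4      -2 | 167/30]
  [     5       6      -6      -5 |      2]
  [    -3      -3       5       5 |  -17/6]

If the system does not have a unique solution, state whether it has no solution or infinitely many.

Row-reduce the augmented matrix:
R1 ← R1 / (6).
R2 ← R2 + 5·R1.
R3 ← R3 − 5·R1.
R4 ← R4 + 3·R1.
Swap R2 and R3.
R1 ← R1 − 1·R2.
R3 ← R3 / (-29/6).
R1 ← R1 − 5·R3.
R2 ← R2 + 31/6·R3.
R4 ← R4 − 9/2·R3.
R4 ← R4 / (-57/29).
R1 ← R1 + 131/29·R4.
R2 ← R2 − 117/29·R4.
R3 ← R3 − 32/29·R4.
Reading off the reduced rows gives x_1 = 0, x_2 = -1/2, x_3 = -2/3, x_4 = -1/5.

x_1 = 0, x_2 = -1/2, x_3 = -2/3, x_4 = -1/5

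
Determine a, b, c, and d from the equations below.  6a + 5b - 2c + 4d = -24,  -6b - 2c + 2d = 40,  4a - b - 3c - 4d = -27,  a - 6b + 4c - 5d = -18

a = -5, b = -4, c = -3, d = 5

Row-reduce the augmented matrix:
R1 ← R1 / (6).
R3 ← R3 − 4·R1.
R4 ← R4 − 1·R1.
R2 ← R2 / (-6).
R1 ← R1 − 5/6·R2.
R3 ← R3 + 13/3·R2.
R4 ← R4 + 41/6·R2.
R3 ← R3 / (-2/9).
R1 ← R1 + 11/18·R3.
R2 ← R2 − 1/3·R3.
R4 ← R4 − 119/18·R3.
R4 ← R4 / (-997/4).
R1 ← R1 − 93/4·R4.
R2 ← R2 + 25/2·R4.
R3 ← R3 − 73/2·R4.
Reading off the reduced rows gives a = -5, b = -4, c = -3, d = 5.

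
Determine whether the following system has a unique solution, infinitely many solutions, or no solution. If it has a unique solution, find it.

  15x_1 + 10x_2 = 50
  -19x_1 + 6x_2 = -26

Row-reduce the augmented matrix:
R1 ← R1 / (15).
R2 ← R2 + 19·R1.
R2 ← R2 / (56/3).
R1 ← R1 − 2/3·R2.
Reading off the reduced rows gives x_1 = 2, x_2 = 2.

x_1 = 2, x_2 = 2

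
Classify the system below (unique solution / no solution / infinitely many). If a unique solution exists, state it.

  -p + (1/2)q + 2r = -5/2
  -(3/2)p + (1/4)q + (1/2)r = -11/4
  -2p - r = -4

no solution

Row-reduce:
R1 ← R1 / (-1).
R2 ← R2 + 3/2·R1.
R3 ← R3 + 2·R1.
R2 ← R2 / (-1/2).
R1 ← R1 + 1/2·R2.
R3 ← R3 + 1·R2.
Row 3 reduces to 0 = -1, a contradiction. The system is inconsistent.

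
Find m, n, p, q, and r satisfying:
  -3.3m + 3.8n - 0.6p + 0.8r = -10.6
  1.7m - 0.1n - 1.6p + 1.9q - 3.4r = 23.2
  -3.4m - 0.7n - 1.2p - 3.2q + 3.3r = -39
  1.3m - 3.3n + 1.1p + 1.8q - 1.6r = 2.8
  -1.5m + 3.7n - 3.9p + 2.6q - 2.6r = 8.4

m = 6, n = 4, p = 2, q = -2, r = -6

Row-reduce the augmented matrix:
R1 ← R1 / (-33/10).
R2 ← R2 − 17/10·R1.
R3 ← R3 + 17/5·R1.
R4 ← R4 − 13/10·R1.
R5 ← R5 + 3/2·R1.
R2 ← R2 / (613/330).
R1 ← R1 + 38/33·R2.
R3 ← R3 + 1523/330·R2.
R4 ← R4 + 119/66·R2.
R5 ← R5 − 217/110·R2.
R3 ← R3 / (-16321/3065).
R1 ← R1 + 614/613·R3.
R2 ← R2 + 630/613·R3.
R4 ← R4 + 1213/1226·R3.
R5 ← R5 + 9807/6130·R3.
R4 ← R4 / (1097321/326420).
R1 ← R1 − 14555/16321·R4.
R2 ← R2 − 11904/16321·R4.
R3 ← R3 + 9321/32642·R4.
R5 ← R5 − 40927/326420·R4.
R5 ← R5 / (9973201/5486605).
R1 ← R1 + 326592/1097321·R5.
R2 ← R2 − 60317/1097321·R5.
R3 ← R3 − 715169/1097321·R5.
R4 ← R4 + 1065991/1097321·R5.
Reading off the reduced rows gives m = 6, n = 4, p = 2, q = -2, r = -6.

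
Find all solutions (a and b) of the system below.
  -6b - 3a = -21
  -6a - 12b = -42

Row-reduce:
R1 ← R1 / (-3).
R2 ← R2 + 6·R1.
Rank is 1 with 2 unknowns, leaving b free.

infinitely many solutions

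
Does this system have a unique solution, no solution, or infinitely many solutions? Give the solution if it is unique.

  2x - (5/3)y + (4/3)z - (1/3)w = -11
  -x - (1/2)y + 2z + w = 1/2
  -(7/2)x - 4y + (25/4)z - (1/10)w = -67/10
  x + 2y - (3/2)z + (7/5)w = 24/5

no solution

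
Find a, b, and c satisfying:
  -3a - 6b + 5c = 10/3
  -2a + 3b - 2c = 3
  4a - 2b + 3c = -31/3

a = -5/3, b = -5/3, c = -7/3

Row-reduce the augmented matrix:
R1 ← R1 / (-3).
R2 ← R2 + 2·R1.
R3 ← R3 − 4·R1.
R2 ← R2 / (7).
R1 ← R1 − 2·R2.
R3 ← R3 + 10·R2.
R3 ← R3 / (43/21).
R1 ← R1 + 1/7·R3.
R2 ← R2 + 16/21·R3.
Reading off the reduced rows gives a = -5/3, b = -5/3, c = -7/3.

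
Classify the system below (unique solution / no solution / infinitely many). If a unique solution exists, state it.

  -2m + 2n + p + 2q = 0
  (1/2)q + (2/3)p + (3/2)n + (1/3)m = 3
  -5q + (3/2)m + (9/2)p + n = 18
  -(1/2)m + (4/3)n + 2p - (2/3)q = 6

infinitely many solutions

Row-reduce:
R1 ← R1 / (-2).
R2 ← R2 − 1/3·R1.
R3 ← R3 − 3/2·R1.
R4 ← R4 + 1/2·R1.
R2 ← R2 / (11/6).
R1 ← R1 + 1·R2.
R3 ← R3 − 5/2·R2.
R4 ← R4 − 5/6·R2.
R3 ← R3 / (181/44).
R1 ← R1 + 1/22·R3.
R2 ← R2 − 5/11·R3.
R4 ← R4 − 181/132·R3.
Rank is 3 with 4 unknowns, leaving q free.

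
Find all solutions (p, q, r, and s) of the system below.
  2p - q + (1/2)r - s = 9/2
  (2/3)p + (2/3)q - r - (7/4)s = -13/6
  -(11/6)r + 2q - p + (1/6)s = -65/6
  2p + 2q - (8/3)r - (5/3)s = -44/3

no solution

Row-reduce:
R1 ← R1 / (2).
R2 ← R2 − 2/3·R1.
R3 ← R3 + 1·R1.
R4 ← R4 − 2·R1.
R1 ← R1 + 1/2·R2.
R3 ← R3 − 3/2·R2.
R4 ← R4 − 3·R2.
R3 ← R3 / (1/6).
R1 ← R1 + 1/3·R3.
R2 ← R2 + 7/6·R3.
R4 ← R4 − 1/3·R3.
Row 4 reduces to 0 = -2, a contradiction. The system is inconsistent.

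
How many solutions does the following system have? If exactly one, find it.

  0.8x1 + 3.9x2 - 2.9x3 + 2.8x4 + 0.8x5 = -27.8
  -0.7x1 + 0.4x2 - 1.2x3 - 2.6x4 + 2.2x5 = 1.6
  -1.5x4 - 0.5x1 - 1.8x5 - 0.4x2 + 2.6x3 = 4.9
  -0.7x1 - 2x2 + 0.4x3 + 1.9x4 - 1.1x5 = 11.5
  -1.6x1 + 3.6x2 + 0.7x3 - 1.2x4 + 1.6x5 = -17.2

x1 = -2, x2 = -6, x3 = 0, x4 = -1, x5 = 0

Row-reduce the augmented matrix:
R1 ← R1 / (4/5).
R2 ← R2 + 7/10·R1.
R3 ← R3 + 1/2·R1.
R4 ← R4 + 7/10·R1.
R5 ← R5 + 8/5·R1.
R2 ← R2 / (61/16).
R1 ← R1 − 39/8·R2.
R3 ← R3 − 163/80·R2.
R4 ← R4 − 113/80·R2.
R5 ← R5 − 57/5·R2.
R3 ← R3 / (4247/1525).
R1 ← R1 − 352/305·R3.
R2 ← R2 + 299/305·R3.
R4 ← R4 + 1148/1525·R3.
R5 ← R5 − 18531/3050·R3.
R4 ← R4 / (38179/8494).
R1 ← R1 − 15098/4247·R4.
R2 ← R2 − 653/8494·R4.
R3 ← R3 − 1007/8494·R4.
R5 ← R5 − 350651/84940·R4.
R5 ← R5 / (2143803/763580).
R1 ← R1 − 9476/38179·R5.
R2 ← R2 + 15587/76358·R5.
R3 ← R3 + 73617/76358·R5.
R4 ← R4 + 19067/38179·R5.
Reading off the reduced rows gives x1 = -2, x2 = -6, x3 = 0, x4 = -1, x5 = 0.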